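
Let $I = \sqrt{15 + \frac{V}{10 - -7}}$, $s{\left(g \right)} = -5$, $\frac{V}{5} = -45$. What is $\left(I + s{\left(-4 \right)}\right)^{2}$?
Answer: $\frac{\left(85 - \sqrt{510}\right)^{2}}{289} \approx 13.48$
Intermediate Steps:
$V = -225$ ($V = 5 \left(-45\right) = -225$)
$I = \frac{\sqrt{510}}{17}$ ($I = \sqrt{15 - \frac{225}{10 - -7}} = \sqrt{15 - \frac{225}{10 + 7}} = \sqrt{15 - \frac{225}{17}} = \sqrt{\frac{30}{17}} = \frac{\sqrt{510}}{17} \approx 1.3284$)
$\left(I + s{\left(-4 \right)}\right)^{2} = \left(\frac{\sqrt{510}}{17} - 5\right)^{2} = \left(-5 + \frac{\sqrt{510}}{17}\right)^{2}$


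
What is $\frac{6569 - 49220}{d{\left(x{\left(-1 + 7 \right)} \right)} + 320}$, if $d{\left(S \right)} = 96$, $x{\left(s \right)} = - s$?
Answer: $- \frac{42651}{416} \approx -102.53$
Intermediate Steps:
$\frac{6569 - 49220}{d{\left(x{\left(-1 + 7 \right)} \right)} + 320} = \frac{6569 - 49220}{96 + 320} = - \frac{42651}{416}$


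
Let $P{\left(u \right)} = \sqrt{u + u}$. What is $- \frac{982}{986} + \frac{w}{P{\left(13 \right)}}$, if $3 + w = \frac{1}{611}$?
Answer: $- \frac{491}{493} - \frac{916 \sqrt{26}}{7943} \approx -1.584$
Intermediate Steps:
$w = - \frac{1832}{611}$ ($w = -3 + \frac{1}{611} = - \frac{1832}{611} \approx -2.9984$)
$P{\left(u \right)} = \sqrt{2} \sqrt{u}$ ($P{\left(u \right)} = \sqrt{2 u} = \sqrt{2} \sqrt{u}$)
$- \frac{982}{986} + \frac{w}{P{\left(13 \right)}} = - \frac{982}{986} - \frac{1832}{611 \sqrt{2} \sqrt{13}} = \left(-982\right) \frac{1}{986} - \frac{1832}{611 \sqrt{26}} = - \frac{491}{493} - \frac{1832 \frac{\sqrt{26}}{26}}{611} = - \frac{491}{493} - \frac{916 \sqrt{26}}{7943}$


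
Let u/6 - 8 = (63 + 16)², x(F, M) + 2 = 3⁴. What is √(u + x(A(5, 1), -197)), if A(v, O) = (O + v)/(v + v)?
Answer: √37573 ≈ 193.84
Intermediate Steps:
A(v, O) = (O + v)/(2*v) (A(v, O) = (O + v)/((2*v)) = (O + v)*(1/(2*v)) = (O + v)/(2*v))
x(F, M) = 79 (x(F, M) = -2 + 3⁴ = -2 + 81 = 79)
u = 37494 (u = 48 + 6*(63 + 16)² = 48 + 6*79² = 48 + 6*6241 = 48 + 37446 = 37494)
√(u + x(A(5, 1), -197)) = √(37494 + 79) = √37573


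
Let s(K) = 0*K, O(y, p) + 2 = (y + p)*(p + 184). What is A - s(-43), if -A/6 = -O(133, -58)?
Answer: 56688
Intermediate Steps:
O(y, p) = -2 + (184 + p)*(p + y) (O(y, p) = -2 + (y + p)*(p + 184) = -2 + (p + y)*(184 + p) = -2 + (184 + p)*(p + y))
s(K) = 0
A = 56688 (A = -(-6)*(-2 + (-58)² + 184*(-58) + 184*133 - 58*133) = -(-6)*(-2 + 3364 - 10672 + 24472 - 7714) = -(-6)*9448 = -6*(-9448) = 56688)
A - s(-43) = 56688 - 1*0 = 56688 + 0 = 56688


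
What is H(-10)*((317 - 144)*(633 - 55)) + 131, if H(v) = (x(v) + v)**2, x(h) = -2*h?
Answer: 9999531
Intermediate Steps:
H(v) = v**2 (H(v) = (-2*v + v)**2 = (-v)**2 = v**2)
H(-10)*((317 - 144)*(633 - 55)) + 131 = (-10)**2*((317 - 144)*(633 - 55)) + 131 = 100*(173*578) + 131 = 100*99994 + 131 = 9999400 + 131 = 9999531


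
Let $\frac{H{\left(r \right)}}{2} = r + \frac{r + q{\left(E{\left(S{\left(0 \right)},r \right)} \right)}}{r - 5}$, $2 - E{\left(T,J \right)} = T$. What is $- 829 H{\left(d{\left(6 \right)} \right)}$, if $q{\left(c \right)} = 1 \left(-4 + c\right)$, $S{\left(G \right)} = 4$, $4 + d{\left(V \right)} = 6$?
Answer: $- \frac{16580}{3} \approx -5526.7$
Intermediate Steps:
$d{\left(V \right)} = 2$ ($d{\left(V \right)} = -4 + 6 = 2$)
$E{\left(T,J \right)} = 2 - T$
$q{\left(c \right)} = -4 + c$
$H{\left(r \right)} = 2 r + \frac{2 \left(-6 + r\right)}{-5 + r}$ ($H{\left(r \right)} = 2 \left(r + \frac{r + \left(-4 + \left(2 - 4\right)\right)}{r - 5}\right) = 2 \left(r + \frac{r + \left(-4 + \left(2 - 4\right)\right)}{-5 + r}\right) = 2 \left(r + \frac{r - 6}{-5 + r}\right) = 2 \left(r + \frac{-6 + r}{-5 + r}\right) = 2 r + \frac{2 \left(-6 + r\right)}{-5 + r}$)
$- 829 H{\left(d{\left(6 \right)} \right)} = - 829 \frac{2 \left(-6 + 2^{2} - 8\right)}{-5 + 2} = - 829 \frac{2 \left(-6 + 4 - 8\right)}{-3} = - 829 \cdot 2 \left(- \frac{1}{3}\right) \left(-10\right) = \left(-829\right) \frac{20}{3} = - \frac{16580}{3}$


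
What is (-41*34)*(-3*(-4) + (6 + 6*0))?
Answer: -25092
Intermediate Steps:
(-41*34)*(-3*(-4) + (6 + 6*0)) = -1394*(12 + (6 + 0)) = -1394*(12 + 6) = -1394*18 = -25092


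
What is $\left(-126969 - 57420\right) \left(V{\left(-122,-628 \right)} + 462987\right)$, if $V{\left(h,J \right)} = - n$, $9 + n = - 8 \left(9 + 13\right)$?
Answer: $-85403821908$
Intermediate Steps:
$n = -185$ ($n = -9 - 8 \left(9 + 13\right) = -9 - 176 = -185$)
$V{\left(h,J \right)} = 185$ ($V{\left(h,J \right)} = \left(-1\right) \left(-185\right) = 185$)
$\left(-126969 - 57420\right) \left(V{\left(-122,-628 \right)} + 462987\right) = \left(-126969 - 57420\right) \left(185 + 462987\right) = \left(-184389\right) 463172 = -85403821908$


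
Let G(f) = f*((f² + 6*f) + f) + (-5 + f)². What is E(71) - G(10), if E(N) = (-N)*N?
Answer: -6766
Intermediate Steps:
E(N) = -N²
G(f) = (-5 + f)² + f*(f² + 7*f) (G(f) = f*(f² + 7*f) + (-5 + f)² = (-5 + f)² + f*(f² + 7*f))
E(71) - G(10) = -1*71² - (10³ + (-5 + 10)² + 7*10²) = -1*5041 - (1000 + 5² + 7*100) = -5041 - (1000 + 25 + 700) = -5041 - 1*1725 = -5041 - 1725 = -6766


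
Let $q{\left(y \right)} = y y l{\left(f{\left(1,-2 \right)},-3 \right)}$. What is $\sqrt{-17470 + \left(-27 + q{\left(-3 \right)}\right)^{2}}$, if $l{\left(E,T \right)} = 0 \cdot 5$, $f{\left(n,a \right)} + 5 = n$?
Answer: $i \sqrt{16741} \approx 129.39 i$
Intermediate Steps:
$f{\left(n,a \right)} = -5 + n$
$l{\left(E,T \right)} = 0$
$q{\left(y \right)} = 0$ ($q{\left(y \right)} = y y 0 = y^{2} \cdot 0 = 0$)
$\sqrt{-17470 + \left(-27 + q{\left(-3 \right)}\right)^{2}} = \sqrt{-17470 + \left(-27 + 0\right)^{2}} = \sqrt{-17470 + \left(-27\right)^{2}} = \sqrt{-17470 + 729} = \sqrt{-16741} = i \sqrt{16741}$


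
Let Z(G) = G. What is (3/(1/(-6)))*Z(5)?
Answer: -90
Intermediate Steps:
(3/(1/(-6)))*Z(5) = (3/(1/(-6)))*5 = (3/(-⅙))*5 = (3*(-6))*5 = -18*5 = -90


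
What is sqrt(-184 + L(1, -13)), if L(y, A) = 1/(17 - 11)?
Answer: I*sqrt(6618)/6 ≈ 13.559*I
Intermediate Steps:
L(y, A) = 1/6
sqrt(-184 + L(1, -13)) = sqrt(-184 + 1/6) = sqrt(-1103/6) = I*sqrt(6618)/6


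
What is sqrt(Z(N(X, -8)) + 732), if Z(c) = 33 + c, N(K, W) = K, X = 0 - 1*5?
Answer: 2*sqrt(190) ≈ 27.568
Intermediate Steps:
X = -5 (X = 0 - 5 = -5)
sqrt(Z(N(X, -8)) + 732) = sqrt((33 - 5) + 732) = sqrt(28 + 732) = sqrt(760) = 2*sqrt(190)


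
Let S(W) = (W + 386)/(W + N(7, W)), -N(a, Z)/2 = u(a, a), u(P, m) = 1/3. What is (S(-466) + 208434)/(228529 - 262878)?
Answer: -7295196/1202215 ≈ -6.0681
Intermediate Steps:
u(P, m) = ⅓
N(a, Z) = -⅔ (N(a, Z) = -2*⅓ = -⅔)
S(W) = (386 + W)/(-⅔ + W) (S(W) = (W + 386)/(W - ⅔) = (386 + W)/(-⅔ + W))
(S(-466) + 208434)/(228529 - 262878) = (3*(386 - 466)/(-2 + 3*(-466)) + 208434)/(228529 - 262878) = (3*(-80)/(-2 - 1398) + 208434)/(-34349) = (3*(-80)/(-1400) + 208434)*(-1/34349) = (3*(-1/1400)*(-80) + 208434)*(-1/34349) = (6/35 + 208434)*(-1/34349) = (7295196/35)*(-1/34349) = -7295196/1202215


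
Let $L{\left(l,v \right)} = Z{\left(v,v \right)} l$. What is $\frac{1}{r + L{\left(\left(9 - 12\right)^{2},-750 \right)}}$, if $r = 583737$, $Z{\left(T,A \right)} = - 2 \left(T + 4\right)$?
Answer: $\frac{1}{597165} \approx 1.6746 \cdot 10^{-6}$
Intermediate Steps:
$Z{\left(T,A \right)} = -8 - 2 T$ ($Z{\left(T,A \right)} = - 2 \left(4 + T\right) = -8 - 2 T$)
$L{\left(l,v \right)} = l \left(-8 - 2 v\right)$ ($L{\left(l,v \right)} = \left(-8 - 2 v\right) l = l \left(-8 - 2 v\right)$)
$\frac{1}{r + L{\left(\left(9 - 12\right)^{2},-750 \right)}} = \frac{1}{583737 - 2 \left(9 - 12\right)^{2} \left(4 - 750\right)} = \frac{1}{583737 - 2 \left(-3\right)^{2} \left(-746\right)} = \frac{1}{583737 - 18 \left(-746\right)} = \frac{1}{583737 + 13428} = \frac{1}{597165}$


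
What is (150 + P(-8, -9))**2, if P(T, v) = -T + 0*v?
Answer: 24964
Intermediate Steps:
P(T, v) = -T (P(T, v) = -T + 0 = -T)
(150 + P(-8, -9))**2 = (150 - 1*(-8))**2 = (150 + 8)**2 = 158**2 = 24964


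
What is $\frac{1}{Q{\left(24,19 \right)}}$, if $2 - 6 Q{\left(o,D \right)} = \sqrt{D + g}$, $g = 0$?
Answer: $- \frac{4}{5} - \frac{2 \sqrt{19}}{5} \approx -2.5436$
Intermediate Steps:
$Q{\left(o,D \right)} = \frac{1}{3} - \frac{\sqrt{D}}{6}$ ($Q{\left(o,D \right)} = \frac{1}{3} - \frac{\sqrt{D + 0}}{6} = \frac{1}{3} - \frac{\sqrt{D}}{6}$)
$\frac{1}{Q{\left(24,19 \right)}} = \frac{1}{\frac{1}{3} - \frac{\sqrt{19}}{6}}$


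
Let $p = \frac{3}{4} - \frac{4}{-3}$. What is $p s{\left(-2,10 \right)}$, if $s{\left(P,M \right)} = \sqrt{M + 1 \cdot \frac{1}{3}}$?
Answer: $\frac{25 \sqrt{93}}{36} \approx 6.697$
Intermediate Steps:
$s{\left(P,M \right)} = \sqrt{\frac{1}{3} + M}$ ($s{\left(P,M \right)} = \sqrt{M + 1 \cdot \frac{1}{3}} = \sqrt{M + \frac{1}{3}} = \sqrt{\frac{1}{3} + M}$)
$p = \frac{25}{12}$ ($p = 3 \cdot \frac{1}{4} - - \frac{4}{3} = \frac{3}{4} + \frac{4}{3} = \frac{25}{12} \approx 2.0833$)
$p s{\left(-2,10 \right)} = \frac{25 \frac{\sqrt{3 + 9 \cdot 10}}{3}}{12} = \frac{25 \frac{\sqrt{3 + 90}}{3}}{12} = \frac{25 \frac{\sqrt{93}}{3}}{12} = \frac{25 \sqrt{93}}{36}$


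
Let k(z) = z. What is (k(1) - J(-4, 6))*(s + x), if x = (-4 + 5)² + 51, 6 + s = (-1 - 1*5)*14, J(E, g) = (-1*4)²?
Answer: 570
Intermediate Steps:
J(E, g) = 16 (J(E, g) = (-4)² = 16)
s = -90 (s = -6 + (-1 - 1*5)*14 = -6 + (-1 - 5)*14 = -6 - 6*14 = -6 - 84 = -90)
x = 52 (x = 1² + 51 = 1 + 51 = 52)
(k(1) - J(-4, 6))*(s + x) = (1 - 1*16)*(-90 + 52) = (1 - 16)*(-38) = -15*(-38) = 570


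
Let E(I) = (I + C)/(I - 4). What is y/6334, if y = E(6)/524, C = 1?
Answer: 7/6638032 ≈ 1.0545e-6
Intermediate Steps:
E(I) = (1 + I)/(-4 + I) (E(I) = (I + 1)/(I - 4) = (1 + I)/(-4 + I))
y = 7/1048 (y = ((1 + 6)/(-4 + 6))/524 = (7/2)*(1/524) = 7/1048 ≈ 0.0066794)
y/6334 = (7/1048)/6334 = (7/1048)*(1/6334) = 7/6638032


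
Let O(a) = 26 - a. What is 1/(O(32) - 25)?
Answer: -1/31 ≈ -0.032258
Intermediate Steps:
1/(O(32) - 25) = 1/((26 - 1*32) - 25) = 1/((26 - 32) - 25) = 1/(-6 - 25) = 1/(-31) = -1/31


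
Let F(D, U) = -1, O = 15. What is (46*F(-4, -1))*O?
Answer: -690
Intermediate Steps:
(46*F(-4, -1))*O = (46*(-1))*15 = -46*15 = -690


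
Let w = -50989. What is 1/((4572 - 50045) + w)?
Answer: -1/96462 ≈ -1.0367e-5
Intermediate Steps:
1/((4572 - 50045) + w) = 1/((4572 - 50045) - 50989) = 1/(-45473 - 50989) = 1/(-96462) = -1/96462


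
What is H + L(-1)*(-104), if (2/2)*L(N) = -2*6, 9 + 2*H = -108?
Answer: 2379/2 ≈ 1189.5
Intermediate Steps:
H = -117/2 (H = -9/2 + (½)*(-108) = -9/2 - 54 = -117/2 ≈ -58.500)
L(N) = -12 (L(N) = -2*6 = -12)
H + L(-1)*(-104) = -117/2 - 12*(-104) = -117/2 + 1248 = 2379/2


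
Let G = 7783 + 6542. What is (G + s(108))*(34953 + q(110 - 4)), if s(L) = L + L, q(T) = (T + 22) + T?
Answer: 511654167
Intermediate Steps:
G = 14325
q(T) = 22 + 2*T (q(T) = (22 + T) + T = 22 + 2*T)
s(L) = 2*L
(G + s(108))*(34953 + q(110 - 4)) = (14325 + 2*108)*(34953 + (22 + 2*(110 - 4))) = (14325 + 216)*(34953 + (22 + 2*106)) = 14541*(34953 + (22 + 212)) = 14541*(34953 + 234) = 14541*35187 = 511654167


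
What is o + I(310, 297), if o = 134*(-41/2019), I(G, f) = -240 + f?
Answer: 109589/2019 ≈ 54.279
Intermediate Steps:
o = -5494/2019 (o = 134*(-41*1/2019) = 134*(-41/2019) = -5494/2019 ≈ -2.7211)
o + I(310, 297) = -5494/2019 + (-240 + 297) = -5494/2019 + 57 = 109589/2019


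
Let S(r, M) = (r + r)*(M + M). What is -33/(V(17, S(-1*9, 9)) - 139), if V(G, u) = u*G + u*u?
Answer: -33/99329 ≈ -0.00033223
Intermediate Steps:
S(r, M) = 4*M*r (S(r, M) = (2*r)*(2*M) = 4*M*r)
V(G, u) = u² + G*u (V(G, u) = G*u + u² = u² + G*u)
-33/(V(17, S(-1*9, 9)) - 139) = -33/((4*9*(-1*9))*(17 + 4*9*(-1*9)) - 139) = -33/((4*9*(-9))*(17 + 4*9*(-9)) - 139) = -33/(-324*(17 - 324) - 139) = -33/(-324*(-307) - 139) = -33/(99468 - 139) = -33/99329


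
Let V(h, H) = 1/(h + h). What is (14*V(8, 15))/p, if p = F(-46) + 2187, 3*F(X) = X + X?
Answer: 21/51752 ≈ 0.00040578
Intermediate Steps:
F(X) = 2*X/3 (F(X) = (X + X)/3 = (2*X)/3 = 2*X/3)
V(h, H) = 1/(2*h)
p = 6469/3 (p = (2/3)*(-46) + 2187 = -92/3 + 2187 = 6469/3 ≈ 2156.3)
(14*V(8, 15))/p = (14*((1/2)/8))/(6469/3) = (14*((1/2)*(1/8)))*(3/6469) = (14*(1/16))*(3/6469) = (7/8)*(3/6469) = 21/51752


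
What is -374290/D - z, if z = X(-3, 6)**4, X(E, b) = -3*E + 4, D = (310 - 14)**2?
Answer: -1251387433/43808 ≈ -28565.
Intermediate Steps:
D = 87616 (D = 296**2 = 87616)
X(E, b) = 4 - 3*E
z = 28561 (z = (4 - 3*(-3))**4 = (4 + 9)**4 = 13**4 = 28561)
-374290/D - z = -374290/87616 - 1*28561 = -374290*1/87616 - 28561 = -187145/43808 - 28561 = -1251387433/43808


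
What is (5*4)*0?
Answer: 0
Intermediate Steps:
(5*4)*0 = 20*0 = 0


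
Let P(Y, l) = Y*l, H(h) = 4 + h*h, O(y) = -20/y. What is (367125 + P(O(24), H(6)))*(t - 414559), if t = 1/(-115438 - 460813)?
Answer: -87694542313281750/576251 ≈ -1.5218e+11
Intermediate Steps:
t = -1/576251 (t = 1/(-576251) = -1/576251 ≈ -1.7354e-6)
H(h) = 4 + h²
(367125 + P(O(24), H(6)))*(t - 414559) = (367125 + (-20/24)*(4 + 6²))*(-1/576251 - 414559) = (367125 + (-20*1/24)*(4 + 36))*(-238890038310/576251) = (367125 - ⅚*40)*(-238890038310/576251) = (367125 - 100/3)*(-238890038310/576251) = (1101275/3)*(-238890038310/576251) = -87694542313281750/576251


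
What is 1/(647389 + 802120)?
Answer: 1/1449509 ≈ 6.8989e-7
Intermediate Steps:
1/(647389 + 802120) = 1/1449509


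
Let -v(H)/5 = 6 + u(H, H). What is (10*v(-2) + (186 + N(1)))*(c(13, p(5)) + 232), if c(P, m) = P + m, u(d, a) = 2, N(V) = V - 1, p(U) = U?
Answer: -53500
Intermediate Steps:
N(V) = -1 + V
v(H) = -40 (v(H) = -5*(6 + 2) = -5*8 = -40)
(10*v(-2) + (186 + N(1)))*(c(13, p(5)) + 232) = (10*(-40) + (186 + (-1 + 1)))*((13 + 5) + 232) = (-400 + (186 + 0))*(18 + 232) = (-400 + 186)*250 = -214*250 = -53500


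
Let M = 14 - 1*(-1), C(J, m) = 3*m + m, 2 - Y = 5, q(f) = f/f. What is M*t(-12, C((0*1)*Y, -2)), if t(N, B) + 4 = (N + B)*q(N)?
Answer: -360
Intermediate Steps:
q(f) = 1
Y = -3 (Y = 2 - 1*5 = 2 - 5 = -3)
C(J, m) = 4*m
M = 15 (M = 14 + 1 = 15)
t(N, B) = -4 + B + N (t(N, B) = -4 + (N + B)*1 = -4 + (B + N)*1 = -4 + (B + N) = -4 + B + N)
M*t(-12, C((0*1)*Y, -2)) = 15*(-4 + 4*(-2) - 12) = 15*(-4 - 8 - 12) = 15*(-24) = -360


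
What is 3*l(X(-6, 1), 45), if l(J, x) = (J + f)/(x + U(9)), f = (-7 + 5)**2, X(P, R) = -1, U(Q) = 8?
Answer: 9/53 ≈ 0.16981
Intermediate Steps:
f = 4 (f = (-2)**2 = 4)
l(J, x) = (4 + J)/(8 + x) (l(J, x) = (J + 4)/(x + 8) = (4 + J)/(8 + x))
3*l(X(-6, 1), 45) = 3*((4 - 1)/(8 + 45)) = 3*(3/53) = 9/53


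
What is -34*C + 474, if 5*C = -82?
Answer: 5158/5 ≈ 1031.6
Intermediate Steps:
C = -82/5 (C = (⅕)*(-82) = -82/5 ≈ -16.400)
-34*C + 474 = -34*(-82/5) + 474 = 2788/5 + 474 = 5158/5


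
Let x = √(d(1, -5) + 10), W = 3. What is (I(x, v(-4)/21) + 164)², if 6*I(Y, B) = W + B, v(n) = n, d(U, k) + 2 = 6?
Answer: 429442729/15876 ≈ 27050.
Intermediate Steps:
d(U, k) = 4 (d(U, k) = -2 + 6 = 4)
x = √14 (x = √(4 + 10) = √14 ≈ 3.7417)
I(Y, B) = ½ + B/6 (I(Y, B) = (3 + B)/6 = ½ + B/6)
(I(x, v(-4)/21) + 164)² = ((½ + (-4/21)/6) + 164)² = ((½ + (-4*1/21)/6) + 164)² = ((½ + (⅙)*(-4/21)) + 164)² = ((½ - 2/63) + 164)² = (59/126 + 164)² = (20723/126)² = 429442729/15876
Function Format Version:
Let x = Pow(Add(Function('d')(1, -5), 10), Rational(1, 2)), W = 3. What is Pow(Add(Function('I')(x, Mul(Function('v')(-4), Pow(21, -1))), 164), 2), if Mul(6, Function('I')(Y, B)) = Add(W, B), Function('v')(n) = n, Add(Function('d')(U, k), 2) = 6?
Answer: Rational(429442729, 15876) ≈ 27050.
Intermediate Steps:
Function('d')(U, k) = 4 (Function('d')(U, k) = Add(-2, 6) = 4)
x = Pow(14, Rational(1, 2)) (x = Pow(Add(4, 10), Rational(1, 2)) = Pow(14, Rational(1, 2)) ≈ 3.7417)
Function('I')(Y, B) = Add(Rational(1, 2), Mul(Rational(1, 6), B)) (Function('I')(Y, B) = Mul(Rational(1, 6), Add(3, B)) = Add(Rational(1, 2), Mul(Rational(1, 6), B)))
Pow(Add(Function('I')(x, Mul(Function('v')(-4), Pow(21, -1))), 164), 2) = Pow(Add(Add(Rational(1, 2), Mul(Rational(1, 6), Mul(-4, Pow(21, -1)))), 164), 2) = Pow(Add(Add(Rational(1, 2), Mul(Rational(1, 6), Mul(-4, Rational(1, 21)))), 164), 2) = Pow(Add(Add(Rational(1, 2), Mul(Rational(1, 6), Rational(-4, 21))), 164), 2) = Pow(Add(Add(Rational(1, 2), Rational(-2, 63)), 164), 2) = Pow(Add(Rational(59, 126), 164), 2) = Pow(Rational(20723, 126), 2) = Rational(429442729, 15876)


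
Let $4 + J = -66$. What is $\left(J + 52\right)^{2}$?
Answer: $324$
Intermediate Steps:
$J = -70$ ($J = -4 - 66 = -70$)
$\left(J + 52\right)^{2} = \left(-70 + 52\right)^{2} = \left(-18\right)^{2} = 324$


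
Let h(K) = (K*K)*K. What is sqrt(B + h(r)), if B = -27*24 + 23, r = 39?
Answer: sqrt(58694) ≈ 242.27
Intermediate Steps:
B = -625 (B = -648 + 23 = -625)
h(K) = K**3 (h(K) = K**2*K = K**3)
sqrt(B + h(r)) = sqrt(-625 + 39**3) = sqrt(-625 + 59319) = sqrt(58694)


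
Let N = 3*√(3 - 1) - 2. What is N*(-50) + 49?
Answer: 149 - 150*√2 ≈ -63.132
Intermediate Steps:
N = -2 + 3*√2 (N = 3*√2 - 2 = -2 + 3*√2 ≈ 2.2426)
N*(-50) + 49 = (-2 + 3*√2)*(-50) + 49 = (100 - 150*√2) + 49 = 149 - 150*√2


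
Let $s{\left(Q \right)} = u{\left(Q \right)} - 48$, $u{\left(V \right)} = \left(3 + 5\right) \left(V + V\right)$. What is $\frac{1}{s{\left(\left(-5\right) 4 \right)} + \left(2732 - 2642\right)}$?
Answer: $- \frac{1}{278} \approx -0.0035971$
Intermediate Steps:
$u{\left(V \right)} = 16 V$ ($u{\left(V \right)} = 8 \cdot 2 V = 16 V$)
$s{\left(Q \right)} = -48 + 16 Q$ ($s{\left(Q \right)} = 16 Q - 48 = -48 + 16 Q$)
$\frac{1}{s{\left(\left(-5\right) 4 \right)} + \left(2732 - 2642\right)} = \frac{1}{\left(-48 + 16 \left(\left(-5\right) 4\right)\right) + \left(2732 - 2642\right)} = \frac{1}{\left(-48 + 16 \left(-20\right)\right) + 90} = \frac{1}{\left(-48 - 320\right) + 90} = \frac{1}{-368 + 90} = \frac{1}{-278} = - \frac{1}{278}$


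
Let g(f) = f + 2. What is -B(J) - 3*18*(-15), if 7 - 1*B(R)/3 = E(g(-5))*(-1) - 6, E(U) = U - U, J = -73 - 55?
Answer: 771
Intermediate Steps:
J = -128
g(f) = 2 + f
E(U) = 0
B(R) = 39 (B(R) = 21 - 3*(0*(-1) - 6) = 21 - 3*(0 - 6) = 21 - 3*(-6) = 21 + 18 = 39)
-B(J) - 3*18*(-15) = -1*39 - 3*18*(-15) = -39 - 54*(-15) = -39 + 810 = 771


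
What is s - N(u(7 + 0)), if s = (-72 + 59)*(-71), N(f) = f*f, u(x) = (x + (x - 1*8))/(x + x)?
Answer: 45218/49 ≈ 922.82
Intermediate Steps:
u(x) = (-8 + 2*x)/(2*x) (u(x) = (x + (x - 8))/((2*x)) = (x + (-8 + x))*(1/(2*x)) = (-8 + 2*x)*(1/(2*x)) = (-8 + 2*x)/(2*x))
N(f) = f**2
s = 923 (s = -13*(-71) = 923)
s - N(u(7 + 0)) = 923 - ((-4 + (7 + 0))/(7 + 0))**2 = 923 - ((-4 + 7)/7)**2 = 923 - ((1/7)*3)**2 = 923 - (3/7)**2 = 923 - 1*9/49 = 923 - 9/49 = 45218/49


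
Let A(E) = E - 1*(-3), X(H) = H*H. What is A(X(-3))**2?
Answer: 144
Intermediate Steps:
X(H) = H**2
A(E) = 3 + E (A(E) = E + 3 = 3 + E)
A(X(-3))**2 = (3 + (-3)**2)**2 = (3 + 9)**2 = 12**2 = 144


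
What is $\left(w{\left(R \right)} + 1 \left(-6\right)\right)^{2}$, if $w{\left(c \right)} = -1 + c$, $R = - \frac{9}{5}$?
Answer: $\frac{1936}{25} \approx 77.44$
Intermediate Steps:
$R = - \frac{9}{5}$ ($R = \left(-9\right) \frac{1}{5} = - \frac{9}{5} \approx -1.8$)
$\left(w{\left(R \right)} + 1 \left(-6\right)\right)^{2} = \left(\left(-1 - \frac{9}{5}\right) + 1 \left(-6\right)\right)^{2} = \left(- \frac{14}{5} - 6\right)^{2} = \left(- \frac{44}{5}\right)^{2} = \frac{1936}{25}$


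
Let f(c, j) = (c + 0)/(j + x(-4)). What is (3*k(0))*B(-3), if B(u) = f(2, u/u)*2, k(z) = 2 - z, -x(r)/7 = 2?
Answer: -24/13 ≈ -1.8462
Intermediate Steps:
x(r) = -14 (x(r) = -7*2 = -14)
f(c, j) = c/(-14 + j) (f(c, j) = (c + 0)/(j - 14) = c/(-14 + j))
B(u) = -4/13 (B(u) = (2/(-14 + u/u))*2 = (2/(-14 + 1))*2 = (2/(-13))*2 = (2*(-1/13))*2 = -2/13*2 = -4/13)
(3*k(0))*B(-3) = (3*(2 - 1*0))*(-4/13) = (3*(2 + 0))*(-4/13) = (3*2)*(-4/13) = 6*(-4/13) = -24/13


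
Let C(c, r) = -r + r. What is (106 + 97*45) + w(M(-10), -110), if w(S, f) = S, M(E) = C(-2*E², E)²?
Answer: 4471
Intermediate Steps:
C(c, r) = 0
M(E) = 0 (M(E) = 0² = 0)
(106 + 97*45) + w(M(-10), -110) = (106 + 97*45) + 0 = (106 + 4365) + 0 = 4471 + 0 = 4471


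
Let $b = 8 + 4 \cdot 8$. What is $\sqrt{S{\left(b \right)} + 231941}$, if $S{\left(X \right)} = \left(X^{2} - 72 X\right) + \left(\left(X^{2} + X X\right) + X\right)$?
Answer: $3 \sqrt{25989} \approx 483.63$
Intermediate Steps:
$b = 40$ ($b = 8 + 32 = 40$)
$S{\left(X \right)} = - 71 X + 3 X^{2}$ ($S{\left(X \right)} = \left(X^{2} - 72 X\right) + \left(\left(X^{2} + X^{2}\right) + X\right) = \left(X^{2} - 72 X\right) + \left(2 X^{2} + X\right) = \left(X^{2} - 72 X\right) + \left(X + 2 X^{2}\right) = - 71 X + 3 X^{2}$)
$\sqrt{S{\left(b \right)} + 231941} = \sqrt{40 \left(-71 + 3 \cdot 40\right) + 231941} = \sqrt{40 \left(-71 + 120\right) + 231941} = \sqrt{40 \cdot 49 + 231941} = \sqrt{1960 + 231941} = \sqrt{233901} = 3 \sqrt{25989}$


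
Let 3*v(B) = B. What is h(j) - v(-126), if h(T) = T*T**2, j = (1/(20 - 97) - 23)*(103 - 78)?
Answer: -86938287825614/456533 ≈ -1.9043e+8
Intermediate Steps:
v(B) = B/3
j = -44300/77 (j = (1/(-77) - 23)*25 = (-1/77 - 23)*25 = -1772/77*25 = -44300/77 ≈ -575.32)
h(T) = T**3
h(j) - v(-126) = (-44300/77)**3 - (-126)/3 = -86938307000000/456533 - 1*(-42) = -86938307000000/456533 + 42 = -86938287825614/456533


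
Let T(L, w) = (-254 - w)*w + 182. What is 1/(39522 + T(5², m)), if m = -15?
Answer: 1/43289 ≈ 2.3101e-5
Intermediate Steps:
T(L, w) = 182 + w*(-254 - w) (T(L, w) = w*(-254 - w) + 182 = 182 + w*(-254 - w))
1/(39522 + T(5², m)) = 1/(39522 + (182 - 1*(-15)² - 254*(-15))) = 1/(39522 + (182 - 1*225 + 3810)) = 1/(39522 + (182 - 225 + 3810)) = 1/(39522 + 3767) = 1/43289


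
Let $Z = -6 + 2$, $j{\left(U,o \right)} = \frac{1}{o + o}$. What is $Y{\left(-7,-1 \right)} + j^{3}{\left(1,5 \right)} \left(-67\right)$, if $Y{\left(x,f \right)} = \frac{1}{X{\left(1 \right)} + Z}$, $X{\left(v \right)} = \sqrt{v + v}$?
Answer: $- \frac{2469}{7000} - \frac{\sqrt{2}}{14} \approx -0.45373$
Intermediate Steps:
$j{\left(U,o \right)} = \frac{1}{2 o}$
$X{\left(v \right)} = \sqrt{2} \sqrt{v}$ ($X{\left(v \right)} = \sqrt{2 v} = \sqrt{2} \sqrt{v}$)
$Z = -4$
$Y{\left(x,f \right)} = \frac{1}{-4 + \sqrt{2}}$ ($Y{\left(x,f \right)} = \frac{1}{\sqrt{2} \sqrt{1} - 4} = \frac{1}{\sqrt{2} \cdot 1 - 4} = \frac{1}{\sqrt{2} - 4} = \frac{1}{-4 + \sqrt{2}}$)
$Y{\left(-7,-1 \right)} + j^{3}{\left(1,5 \right)} \left(-67\right) = \left(- \frac{2}{7} - \frac{\sqrt{2}}{14}\right) + \left(\frac{1}{2 \cdot 5}\right)^{3} \left(-67\right) = \left(- \frac{2}{7} - \frac{\sqrt{2}}{14}\right) + \left(\frac{1}{2} \cdot \frac{1}{5}\right)^{3} \left(-67\right) = \left(- \frac{2}{7} - \frac{\sqrt{2}}{14}\right) + \left(\frac{1}{10}\right)^{3} \left(-67\right) = \left(- \frac{2}{7} - \frac{\sqrt{2}}{14}\right) + \frac{1}{1000} \left(-67\right) = \left(- \frac{2}{7} - \frac{\sqrt{2}}{14}\right) - \frac{67}{1000} = - \frac{2469}{7000} - \frac{\sqrt{2}}{14}$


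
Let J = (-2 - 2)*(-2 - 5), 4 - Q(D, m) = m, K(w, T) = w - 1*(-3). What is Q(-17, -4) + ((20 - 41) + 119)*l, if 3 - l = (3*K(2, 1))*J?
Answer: -40858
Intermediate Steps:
K(w, T) = 3 + w (K(w, T) = w + 3 = 3 + w)
Q(D, m) = 4 - m
J = 28 (J = -4*(-7) = 28)
l = -417 (l = 3 - 3*(3 + 2)*28 = 3 - 3*5*28 = 3 - 15*28 = 3 - 1*420 = 3 - 420 = -417)
Q(-17, -4) + ((20 - 41) + 119)*l = (4 - 1*(-4)) + ((20 - 41) + 119)*(-417) = (4 + 4) + (-21 + 119)*(-417) = 8 + 98*(-417) = 8 - 40866 = -40858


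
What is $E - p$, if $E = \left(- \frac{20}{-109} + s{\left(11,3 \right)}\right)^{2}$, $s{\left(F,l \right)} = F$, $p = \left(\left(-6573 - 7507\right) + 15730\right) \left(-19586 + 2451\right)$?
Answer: $\frac{335910028711}{11881} \approx 2.8273 \cdot 10^{7}$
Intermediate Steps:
$p = -28272750$ ($p = \left(-14080 + 15730\right) \left(-17135\right) = 1650 \left(-17135\right) = -28272750$)
$E = \frac{1485961}{11881}$ ($E = \left(- \frac{20}{-109} + 11\right)^{2} = \left(\left(-20\right) \left(- \frac{1}{109}\right) + 11\right)^{2} = \left(\frac{20}{109} + 11\right)^{2} = \left(\frac{1219}{109}\right)^{2} = \frac{1485961}{11881} \approx 125.07$)
$E - p = \frac{1485961}{11881} - -28272750 = \frac{1485961}{11881} + 28272750 = \frac{335910028711}{11881}$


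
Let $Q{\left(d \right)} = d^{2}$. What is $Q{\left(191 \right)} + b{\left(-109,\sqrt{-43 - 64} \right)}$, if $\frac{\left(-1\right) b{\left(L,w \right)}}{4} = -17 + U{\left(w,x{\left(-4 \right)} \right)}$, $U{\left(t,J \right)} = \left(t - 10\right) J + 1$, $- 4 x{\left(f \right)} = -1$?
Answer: $36555 - i \sqrt{107} \approx 36555.0 - 10.344 i$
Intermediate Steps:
$x{\left(f \right)} = \frac{1}{4}$ ($x{\left(f \right)} = \left(- \frac{1}{4}\right) \left(-1\right) = \frac{1}{4}$)
$U{\left(t,J \right)} = 1 + J \left(-10 + t\right)$ ($U{\left(t,J \right)} = \left(-10 + t\right) J + 1 = J \left(-10 + t\right) + 1 = 1 + J \left(-10 + t\right)$)
$b{\left(L,w \right)} = 74 - w$ ($b{\left(L,w \right)} = - 4 \left(-17 + \left(1 - \frac{5}{2} + \frac{w}{4}\right)\right) = - 4 \left(-17 + \left(- \frac{3}{2} + \frac{w}{4}\right)\right) = - 4 \left(- \frac{37}{2} + \frac{w}{4}\right) = 74 - w$)
$Q{\left(191 \right)} + b{\left(-109,\sqrt{-43 - 64} \right)} = 191^{2} + \left(74 - \sqrt{-43 - 64}\right) = 36481 + \left(74 - \sqrt{-107}\right) = 36481 + \left(74 - i \sqrt{107}\right) = 36555 - i \sqrt{107}$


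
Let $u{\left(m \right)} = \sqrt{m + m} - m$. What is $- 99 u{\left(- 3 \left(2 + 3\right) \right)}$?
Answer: $-1485 - 99 i \sqrt{30} \approx -1485.0 - 542.25 i$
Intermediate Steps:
$u{\left(m \right)} = - m + \sqrt{2} \sqrt{m}$ ($u{\left(m \right)} = \sqrt{2 m} - m = \sqrt{2} \sqrt{m} - m = - m + \sqrt{2} \sqrt{m}$)
$- 99 u{\left(- 3 \left(2 + 3\right) \right)} = - 99 \left(- \left(-3\right) \left(2 + 3\right) + \sqrt{2} \sqrt{- 3 \left(2 + 3\right)}\right) = - 99 \left(- \left(-3\right) 5 + \sqrt{2} \sqrt{\left(-3\right) 5}\right) = - 99 \left(\left(-1\right) \left(-15\right) + \sqrt{2} \sqrt{-15}\right) = - 99 \left(15 + \sqrt{2} i \sqrt{15}\right) = - 99 \left(15 + i \sqrt{30}\right) = -1485 - 99 i \sqrt{30}$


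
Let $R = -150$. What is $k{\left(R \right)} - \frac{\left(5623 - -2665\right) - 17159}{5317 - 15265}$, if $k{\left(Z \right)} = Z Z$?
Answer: $\frac{74607043}{3316} \approx 22499.0$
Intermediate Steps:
$k{\left(Z \right)} = Z^{2}$
$k{\left(R \right)} - \frac{\left(5623 - -2665\right) - 17159}{5317 - 15265} = \left(-150\right)^{2} - \frac{\left(5623 - -2665\right) - 17159}{5317 - 15265} = 22500 - \frac{\left(5623 + 2665\right) - 17159}{-9948} = 22500 - \left(8288 - 17159\right) \left(- \frac{1}{9948}\right) = 22500 - \left(-8871\right) \left(- \frac{1}{9948}\right) = 22500 - \frac{2957}{3316} = \frac{74607043}{3316}$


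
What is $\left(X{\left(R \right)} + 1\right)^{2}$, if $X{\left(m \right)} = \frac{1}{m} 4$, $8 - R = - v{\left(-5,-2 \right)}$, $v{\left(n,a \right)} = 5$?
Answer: $\frac{289}{169} \approx 1.7101$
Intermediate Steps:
$R = 13$ ($R = 8 - \left(-1\right) 5 = 8 - -5 = 8 + 5 = 13$)
$X{\left(m \right)} = \frac{4}{m}$
$\left(X{\left(R \right)} + 1\right)^{2} = \left(\frac{4}{13} + 1\right)^{2} = \left(\frac{17}{13}\right)^{2} = \frac{289}{169}$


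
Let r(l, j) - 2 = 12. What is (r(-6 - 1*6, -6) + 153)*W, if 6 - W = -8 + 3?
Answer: 1837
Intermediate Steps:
r(l, j) = 14 (r(l, j) = 2 + 12 = 14)
W = 11 (W = 6 - (-8 + 3) = 6 - 1*(-5) = 6 + 5 = 11)
(r(-6 - 1*6, -6) + 153)*W = (14 + 153)*11 = 167*11 = 1837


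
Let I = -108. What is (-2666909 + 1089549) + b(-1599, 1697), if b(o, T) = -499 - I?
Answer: -1577751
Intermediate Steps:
b(o, T) = -391 (b(o, T) = -499 - 1*(-108) = -499 + 108 = -391)
(-2666909 + 1089549) + b(-1599, 1697) = (-2666909 + 1089549) - 391 = -1577360 - 391 = -1577751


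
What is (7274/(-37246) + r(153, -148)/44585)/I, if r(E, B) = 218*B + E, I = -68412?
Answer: 126693133/9467154199910 ≈ 1.3382e-5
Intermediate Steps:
r(E, B) = E + 218*B
(7274/(-37246) + r(153, -148)/44585)/I = (7274/(-37246) + (153 + 218*(-148))/44585)/(-68412) = (7274*(-1/37246) + (153 - 32264)*(1/44585))*(-1/68412) = (-3637/18623 - 32111*1/44585)*(-1/68412) = (-3637/18623 - 32111/44585)*(-1/68412) = -760158798/830306455*(-1/68412) = 126693133/9467154199910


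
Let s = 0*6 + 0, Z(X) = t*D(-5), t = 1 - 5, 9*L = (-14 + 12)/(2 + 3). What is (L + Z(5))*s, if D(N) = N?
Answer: 0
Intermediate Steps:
L = -2/45 (L = ((-14 + 12)/(2 + 3))/9 = (-2/5)/9 = (-2*⅕)/9 = (⅑)*(-⅖) = -2/45 ≈ -0.044444)
t = -4
Z(X) = 20 (Z(X) = -4*(-5) = 20)
s = 0 (s = 0 + 0 = 0)
(L + Z(5))*s = (-2/45 + 20)*0 = (898/45)*0 = 0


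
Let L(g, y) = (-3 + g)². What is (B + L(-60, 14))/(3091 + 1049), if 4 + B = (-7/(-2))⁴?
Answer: 21947/22080 ≈ 0.99398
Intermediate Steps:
B = 2337/16 (B = -4 + (-7/(-2))⁴ = -4 + (-7*(-½))⁴ = -4 + (7/2)⁴ = -4 + 2401/16 = 2337/16 ≈ 146.06)
(B + L(-60, 14))/(3091 + 1049) = (2337/16 + (-3 - 60)²)/(3091 + 1049) = (2337/16 + (-63)²)/4140 = (2337/16 + 3969)*(1/4140) = (65841/16)*(1/4140) = 21947/22080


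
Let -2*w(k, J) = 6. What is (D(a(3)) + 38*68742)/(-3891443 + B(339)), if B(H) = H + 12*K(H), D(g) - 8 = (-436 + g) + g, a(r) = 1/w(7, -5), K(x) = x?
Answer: -3917651/5830554 ≈ -0.67192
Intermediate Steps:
w(k, J) = -3 (w(k, J) = -½*6 = -3)
a(r) = -⅓ (a(r) = 1/(-3) = -⅓)
D(g) = -428 + 2*g (D(g) = 8 + ((-436 + g) + g) = 8 + (-436 + 2*g) = -428 + 2*g)
B(H) = 13*H (B(H) = H + 12*H = 13*H)
(D(a(3)) + 38*68742)/(-3891443 + B(339)) = ((-428 + 2*(-⅓)) + 38*68742)/(-3891443 + 13*339) = ((-428 - ⅔) + 2612196)/(-3891443 + 4407) = (-1286/3 + 2612196)/(-3887036) = (7835302/3)*(-1/3887036) = -3917651/5830554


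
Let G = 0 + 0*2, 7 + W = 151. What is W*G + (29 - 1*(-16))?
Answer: 45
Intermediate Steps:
W = 144 (W = -7 + 151 = 144)
G = 0 (G = 0 + 0 = 0)
W*G + (29 - 1*(-16)) = 144*0 + (29 - 1*(-16)) = 0 + (29 + 16) = 0 + 45 = 45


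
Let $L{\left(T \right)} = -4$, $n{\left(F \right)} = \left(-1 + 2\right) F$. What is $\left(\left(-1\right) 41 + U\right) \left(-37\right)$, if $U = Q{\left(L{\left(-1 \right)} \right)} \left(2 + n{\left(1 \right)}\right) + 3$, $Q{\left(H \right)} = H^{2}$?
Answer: $-370$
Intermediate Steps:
$n{\left(F \right)} = F$ ($n{\left(F \right)} = 1 F = F$)
$U = 51$ ($U = \left(-4\right)^{2} \left(2 + 1\right) + 3 = 16 \cdot 3 + 3 = 48 + 3 = 51$)
$\left(\left(-1\right) 41 + U\right) \left(-37\right) = \left(\left(-1\right) 41 + 51\right) \left(-37\right) = \left(-41 + 51\right) \left(-37\right) = 10 \left(-37\right) = -370$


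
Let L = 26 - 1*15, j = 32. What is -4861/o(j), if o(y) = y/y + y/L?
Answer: -53471/43 ≈ -1243.5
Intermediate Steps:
L = 11 (L = 26 - 15 = 11)
o(y) = 1 + y/11 (o(y) = y/y + y/11 = 1 + y*(1/11) = 1 + y/11)
-4861/o(j) = -4861/(1 + (1/11)*32) = -4861/(1 + 32/11) = -4861/43/11 = -4861*11/43 = -53471/43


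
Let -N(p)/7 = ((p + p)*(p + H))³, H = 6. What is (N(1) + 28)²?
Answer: 367872400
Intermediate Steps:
N(p) = -56*p³*(6 + p)³ (N(p) = -7*(p + 6)³*(p + p)³ = -7*8*p³*(6 + p)³ = -56*p³*(6 + p)³)
(N(1) + 28)² = (-56*1³*(6 + 1)³ + 28)² = (-56*1*7³ + 28)² = (-56*1*343 + 28)² = (-19208 + 28)² = (-19180)² = 367872400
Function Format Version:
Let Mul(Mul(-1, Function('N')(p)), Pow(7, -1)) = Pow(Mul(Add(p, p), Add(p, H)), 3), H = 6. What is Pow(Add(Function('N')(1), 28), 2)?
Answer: 367872400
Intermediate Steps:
Function('N')(p) = Mul(-56, Pow(p, 3), Pow(Add(6, p), 3)) (Function('N')(p) = Mul(-7, Pow(Mul(Add(p, p), Add(p, 6)), 3)) = Mul(-7, Pow(Mul(Mul(2, p), Add(6, p)), 3)) = Mul(-7, Pow(Mul(2, p, Add(6, p)), 3)) = Mul(-7, Mul(8, Pow(p, 3), Pow(Add(6, p), 3))) = Mul(-56, Pow(p, 3), Pow(Add(6, p), 3)))
Pow(Add(Function('N')(1), 28), 2) = Pow(Add(Mul(-56, Pow(1, 3), Pow(Add(6, 1), 3)), 28), 2) = Pow(Add(Mul(-56, 1, Pow(7, 3)), 28), 2) = Pow(Add(Mul(-56, 1, 343), 28), 2) = Pow(Add(-19208, 28), 2) = Pow(-19180, 2) = 367872400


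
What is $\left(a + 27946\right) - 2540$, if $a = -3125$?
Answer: $22281$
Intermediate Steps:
$\left(a + 27946\right) - 2540 = \left(-3125 + 27946\right) - 2540 = 24821 - 2540 = 22281$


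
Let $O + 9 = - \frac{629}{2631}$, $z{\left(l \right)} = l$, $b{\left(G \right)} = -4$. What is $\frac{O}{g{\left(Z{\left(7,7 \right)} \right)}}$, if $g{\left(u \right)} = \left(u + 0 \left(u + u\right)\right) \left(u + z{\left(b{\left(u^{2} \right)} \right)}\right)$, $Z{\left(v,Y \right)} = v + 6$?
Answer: $- \frac{24308}{307827} \approx -0.078966$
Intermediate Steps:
$Z{\left(v,Y \right)} = 6 + v$
$g{\left(u \right)} = u \left(-4 + u\right)$ ($g{\left(u \right)} = \left(u + 0 \left(u + u\right)\right) \left(u - 4\right) = \left(u + 0 \cdot 2 u\right) \left(-4 + u\right) = \left(u + 0\right) \left(-4 + u\right) = u \left(-4 + u\right)$)
$O = - \frac{24308}{2631}$ ($O = -9 - \frac{629}{2631} = - \frac{24308}{2631} \approx -9.2391$)
$\frac{O}{g{\left(Z{\left(7,7 \right)} \right)}} = - \frac{24308}{2631 \left(6 + 7\right) \left(-4 + \left(6 + 7\right)\right)} = - \frac{24308}{2631 \cdot 13 \left(-4 + 13\right)} = - \frac{24308}{2631 \cdot 13 \cdot 9} = - \frac{24308}{2631 \cdot 117} = \left(- \frac{24308}{2631}\right) \frac{1}{117} = - \frac{24308}{307827}$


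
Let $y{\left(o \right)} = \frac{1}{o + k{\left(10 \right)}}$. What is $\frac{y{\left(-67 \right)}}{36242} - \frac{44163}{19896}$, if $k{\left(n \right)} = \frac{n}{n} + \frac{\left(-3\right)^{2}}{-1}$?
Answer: $- \frac{20006946391}{9013385400} \approx -2.2197$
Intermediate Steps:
$k{\left(n \right)} = -8$ ($k{\left(n \right)} = 1 + 9 \left(-1\right) = 1 - 9 = -8$)
$y{\left(o \right)} = \frac{1}{-8 + o}$ ($y{\left(o \right)} = \frac{1}{o - 8} = \frac{1}{-8 + o}$)
$\frac{y{\left(-67 \right)}}{36242} - \frac{44163}{19896} = \frac{1}{\left(-8 - 67\right) 36242} - \frac{44163}{19896} = \frac{1}{-75} \cdot \frac{1}{36242} - \frac{14721}{6632} = \left(- \frac{1}{75}\right) \frac{1}{36242} - \frac{14721}{6632} = - \frac{1}{2718150} - \frac{14721}{6632} = - \frac{20006946391}{9013385400}$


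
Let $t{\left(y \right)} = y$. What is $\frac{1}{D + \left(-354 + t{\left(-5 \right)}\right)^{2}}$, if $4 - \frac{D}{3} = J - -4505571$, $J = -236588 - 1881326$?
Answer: $- \frac{1}{7034078} \approx -1.4216 \cdot 10^{-7}$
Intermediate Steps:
$J = -2117914$ ($J = -236588 - 1881326 = -2117914$)
$D = -7162959$ ($D = 12 - 3 \left(-2117914 - -4505571\right) = 12 - 3 \left(-2117914 + 4505571\right) = 12 - 7162971 = -7162959$)
$\frac{1}{D + \left(-354 + t{\left(-5 \right)}\right)^{2}} = \frac{1}{-7162959 + \left(-354 - 5\right)^{2}} = \frac{1}{-7162959 + \left(-359\right)^{2}} = \frac{1}{-7162959 + 128881} = \frac{1}{-7034078} = - \frac{1}{7034078}$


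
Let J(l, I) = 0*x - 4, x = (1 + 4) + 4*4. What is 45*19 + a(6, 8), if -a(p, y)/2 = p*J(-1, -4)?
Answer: 903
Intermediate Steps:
x = 21 (x = 5 + 16 = 21)
J(l, I) = -4 (J(l, I) = 0*21 - 4 = 0 - 4 = -4)
a(p, y) = 8*p (a(p, y) = -2*p*(-4) = -(-8)*p = 8*p)
45*19 + a(6, 8) = 45*19 + 8*6 = 855 + 48 = 903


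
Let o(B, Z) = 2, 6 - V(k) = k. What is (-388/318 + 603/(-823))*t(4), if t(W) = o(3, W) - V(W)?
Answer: 0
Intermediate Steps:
V(k) = 6 - k
t(W) = -4 + W (t(W) = 2 - (6 - W) = 2 + (-6 + W) = -4 + W)
(-388/318 + 603/(-823))*t(4) = (-388/318 + 603/(-823))*(-4 + 4) = (-388*1/318 + 603*(-1/823))*0 = (-194/159 - 603/823)*0 = -255539/130857*0 = 0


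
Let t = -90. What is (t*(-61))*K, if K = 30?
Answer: 164700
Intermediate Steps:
(t*(-61))*K = -90*(-61)*30 = 5490*30 = 164700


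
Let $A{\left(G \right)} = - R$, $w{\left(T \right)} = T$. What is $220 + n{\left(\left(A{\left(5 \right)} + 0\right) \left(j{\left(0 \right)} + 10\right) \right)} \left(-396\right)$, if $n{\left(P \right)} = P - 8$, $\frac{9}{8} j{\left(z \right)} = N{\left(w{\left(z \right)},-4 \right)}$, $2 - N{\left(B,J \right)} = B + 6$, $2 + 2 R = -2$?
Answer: $-1716$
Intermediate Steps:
$R = -2$ ($R = -1 + \frac{1}{2} \left(-2\right) = -1 - 1 = -2$)
$N{\left(B,J \right)} = -4 - B$ ($N{\left(B,J \right)} = 2 - \left(B + 6\right) = 2 - \left(6 + B\right) = -4 - B$)
$j{\left(z \right)} = - \frac{32}{9} - \frac{8 z}{9}$ ($j{\left(z \right)} = \frac{8 \left(-4 - z\right)}{9} = - \frac{32}{9} - \frac{8 z}{9}$)
$A{\left(G \right)} = 2$ ($A{\left(G \right)} = \left(-1\right) \left(-2\right) = 2$)
$n{\left(P \right)} = -8 + P$ ($n{\left(P \right)} = P - 8 = -8 + P$)
$220 + n{\left(\left(A{\left(5 \right)} + 0\right) \left(j{\left(0 \right)} + 10\right) \right)} \left(-396\right) = 220 + \left(-8 + \left(2 + 0\right) \left(\left(- \frac{32}{9} - 0\right) + 10\right)\right) \left(-396\right) = 220 + \left(-8 + 2 \left(\left(- \frac{32}{9} + 0\right) + 10\right)\right) \left(-396\right) = 220 + \left(-8 + 2 \left(- \frac{32}{9} + 10\right)\right) \left(-396\right) = 220 + \left(-8 + 2 \cdot \frac{58}{9}\right) \left(-396\right) = 220 + \left(-8 + \frac{116}{9}\right) \left(-396\right) = 220 + \frac{44}{9} \left(-396\right) = 220 - 1936 = -1716$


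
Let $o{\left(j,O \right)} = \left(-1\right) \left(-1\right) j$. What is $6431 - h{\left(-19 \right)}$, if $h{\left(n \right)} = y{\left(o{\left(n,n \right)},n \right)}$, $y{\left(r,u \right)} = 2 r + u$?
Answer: $6488$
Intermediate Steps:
$o{\left(j,O \right)} = j$ ($o{\left(j,O \right)} = 1 j = j$)
$y{\left(r,u \right)} = u + 2 r$
$h{\left(n \right)} = 3 n$ ($h{\left(n \right)} = n + 2 n = 3 n$)
$6431 - h{\left(-19 \right)} = 6431 - 3 \left(-19\right) = 6431 - -57 = 6431 + 57 = 6488$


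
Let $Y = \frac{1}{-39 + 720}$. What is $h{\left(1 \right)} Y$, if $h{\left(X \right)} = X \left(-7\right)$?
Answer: $- \frac{7}{681} \approx -0.010279$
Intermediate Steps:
$Y = \frac{1}{681} \approx 0.0014684$
$h{\left(X \right)} = - 7 X$
$h{\left(1 \right)} Y = \left(-7\right) 1 \cdot \frac{1}{681} = \left(-7\right) \frac{1}{681} = - \frac{7}{681}$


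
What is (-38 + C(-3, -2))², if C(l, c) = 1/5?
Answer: 35721/25 ≈ 1428.8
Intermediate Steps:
C(l, c) = ⅕
(-38 + C(-3, -2))² = (-38 + ⅕)² = (-189/5)² = 35721/25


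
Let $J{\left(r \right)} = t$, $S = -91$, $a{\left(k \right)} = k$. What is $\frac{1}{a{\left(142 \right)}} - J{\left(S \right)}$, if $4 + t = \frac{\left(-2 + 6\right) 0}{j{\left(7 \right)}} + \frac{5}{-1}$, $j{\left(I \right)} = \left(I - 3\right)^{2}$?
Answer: $\frac{1279}{142} \approx 9.007$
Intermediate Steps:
$j{\left(I \right)} = \left(-3 + I\right)^{2}$
$t = -9$ ($t = -4 + \left(\frac{\left(-2 + 6\right) 0}{\left(-3 + 7\right)^{2}} + \frac{5}{-1}\right) = -4 + \left(\frac{4 \cdot 0}{4^{2}} + 5 \left(-1\right)\right) = -4 - \left(5 + \frac{0}{16}\right) = -4 + \left(0 \cdot \frac{1}{16} - 5\right) = -4 + \left(0 - 5\right) = -4 - 5 = -9$)
$J{\left(r \right)} = -9$
$\frac{1}{a{\left(142 \right)}} - J{\left(S \right)} = \frac{1}{142} - -9 = \frac{1}{142} + 9 = \frac{1279}{142}$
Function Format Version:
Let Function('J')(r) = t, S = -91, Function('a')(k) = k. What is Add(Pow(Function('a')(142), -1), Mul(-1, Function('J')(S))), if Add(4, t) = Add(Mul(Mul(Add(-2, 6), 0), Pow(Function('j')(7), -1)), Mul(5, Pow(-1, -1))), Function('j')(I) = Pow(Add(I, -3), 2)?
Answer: Rational(1279, 142) ≈ 9.0070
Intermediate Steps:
Function('j')(I) = Pow(Add(-3, I), 2)
t = -9 (t = Add(-4, Add(Mul(Mul(Add(-2, 6), 0), Pow(Pow(Add(-3, 7), 2), -1)), Mul(5, Pow(-1, -1)))) = Add(-4, Add(Mul(Mul(4, 0), Pow(Pow(4, 2), -1)), Mul(5, -1))) = Add(-4, Add(Mul(0, Pow(16, -1)), -5)) = Add(-4, Add(Mul(0, Rational(1, 16)), -5)) = Add(-4, Add(0, -5)) = Add(-4, -5) = -9)
Function('J')(r) = -9
Add(Pow(Function('a')(142), -1), Mul(-1, Function('J')(S))) = Add(Pow(142, -1), Mul(-1, -9)) = Add(Rational(1, 142), 9) = Rational(1279, 142)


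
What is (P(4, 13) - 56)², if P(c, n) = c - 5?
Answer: 3249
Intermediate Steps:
P(c, n) = -5 + c
(P(4, 13) - 56)² = ((-5 + 4) - 56)² = (-1 - 56)² = (-57)² = 3249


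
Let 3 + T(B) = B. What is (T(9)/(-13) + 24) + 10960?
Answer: 142786/13 ≈ 10984.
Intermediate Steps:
T(B) = -3 + B
(T(9)/(-13) + 24) + 10960 = ((-3 + 9)/(-13) + 24) + 10960 = (6*(-1/13) + 24) + 10960 = (-6/13 + 24) + 10960 = 306/13 + 10960 = 142786/13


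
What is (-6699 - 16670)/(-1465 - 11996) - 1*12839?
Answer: -172802410/13461 ≈ -12837.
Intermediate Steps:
(-6699 - 16670)/(-1465 - 11996) - 1*12839 = -23369/(-13461) - 12839 = -23369*(-1/13461) - 12839 = 23369/13461 - 12839 = -172802410/13461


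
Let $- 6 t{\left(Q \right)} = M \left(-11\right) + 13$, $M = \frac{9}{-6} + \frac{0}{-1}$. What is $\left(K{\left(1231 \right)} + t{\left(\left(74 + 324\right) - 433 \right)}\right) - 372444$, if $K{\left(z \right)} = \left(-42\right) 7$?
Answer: $- \frac{4472915}{12} \approx -3.7274 \cdot 10^{5}$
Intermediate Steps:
$M = - \frac{3}{2}$ ($M = 9 \left(- \frac{1}{6}\right) + 0 \left(-1\right) = - \frac{3}{2} + 0 = - \frac{3}{2} \approx -1.5$)
$t{\left(Q \right)} = - \frac{59}{12}$ ($t{\left(Q \right)} = - \frac{\left(- \frac{3}{2}\right) \left(-11\right) + 13}{6} = - \frac{\frac{33}{2} + 13}{6} = \left(- \frac{1}{6}\right) \frac{59}{2} = - \frac{59}{12}$)
$K{\left(z \right)} = -294$
$\left(K{\left(1231 \right)} + t{\left(\left(74 + 324\right) - 433 \right)}\right) - 372444 = \left(-294 - \frac{59}{12}\right) - 372444 = - \frac{3587}{12} - 372444 = - \frac{4472915}{12}$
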